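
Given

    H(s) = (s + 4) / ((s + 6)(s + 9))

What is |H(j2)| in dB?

Substitute s = j2: numerator = 4 + j2, denominator = 50 + j30.
|H(j2)| = |4 + j2| / |50 + j30| = 4.4721 / 58.310 ≈ 0.07670.
In decibels: 20·log₁₀(0.07670) ≈ -22.3 dB.

|H(j2)|_dB ≈ -22.3 dB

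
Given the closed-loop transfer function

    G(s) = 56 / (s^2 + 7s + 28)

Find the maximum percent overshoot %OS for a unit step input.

%OS ≈ 6.26%

Comparing s^2 + 7s + 28 to s^2 + 2ζωₙs + ωₙ²: ωₙ = √28 ≈ 5.292 rad/s and ζ = 7/(2·√28) ≈ 0.6614.
%OS = 100·exp(−πζ/√(1−ζ²)) = 100·exp(−π·0.6614/√(1−0.6614²)) ≈ 6.26%.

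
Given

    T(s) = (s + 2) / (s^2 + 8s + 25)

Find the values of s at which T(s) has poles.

s = -4 + 3j, -4 - 3j

The poles are the roots of the denominator s^2 + 8s + 25 = 0.
Using the quadratic formula: s = (-8 ± √(-36))/2 = -4 ± 3j.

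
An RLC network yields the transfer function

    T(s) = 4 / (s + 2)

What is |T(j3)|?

Substitute s = j3: numerator = 4, denominator = 2 + j3.
|T(j3)| = |4| / |2 + j3| = 4 / 3.6056 ≈ 1.109.

|T(j3)| ≈ 1.109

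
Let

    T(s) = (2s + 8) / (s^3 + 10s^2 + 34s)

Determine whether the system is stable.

The denominator s^3 + 10s^2 + 34s factors as s(s^2 + 10s + 34), giving poles at s = 0, -5 ± 3j.
Since the simple pole(s) at s = 0 lie on the jω-axis with none in the right half-plane, the system is marginally stable.

marginally stable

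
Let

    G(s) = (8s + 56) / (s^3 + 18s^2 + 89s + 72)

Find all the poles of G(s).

The poles are the roots of the denominator s^3 + 18s^2 + 89s + 72 = 0.
Trying s = -9: the polynomial evaluates to 0, so (s + 9) is a factor.
Dividing out leaves s^2 + 9s + 8 = 0.
Factoring the quadratic: (s + 1)(s + 8) = 0.

s = -9, -1, -8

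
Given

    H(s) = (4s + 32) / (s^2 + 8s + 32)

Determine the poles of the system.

The poles are the roots of the denominator s^2 + 8s + 32 = 0.
Using the quadratic formula: s = (-8 ± √(-64))/2 = -4 ± 4j.

s = -4 + 4j, -4 - 4j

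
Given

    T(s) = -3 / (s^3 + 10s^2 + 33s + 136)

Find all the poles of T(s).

s = -1 ± 4j, -8

The poles are the roots of the denominator s^3 + 10s^2 + 33s + 136 = 0.
Trying s = -8: the polynomial evaluates to 0, so (s + 8) is a factor.
Dividing out leaves s^2 + 2s + 17 = 0.
The quadratic formula then gives s = -1 ± 4j.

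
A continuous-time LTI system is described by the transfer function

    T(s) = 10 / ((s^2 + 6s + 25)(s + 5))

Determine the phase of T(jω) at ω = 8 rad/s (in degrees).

∠T(j8) ≈ 172.9°

At s = j8: numerator = 10, denominator = -579 - j72.
∠T = ∠num − ∠den = 0° − (-172.91°) = 172.9°.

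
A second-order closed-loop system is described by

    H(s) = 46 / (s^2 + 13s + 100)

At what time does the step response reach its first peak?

t_p ≈ 0.4134 s

Comparing s^2 + 13s + 100 to s^2 + 2ζωₙs + ωₙ²: ωₙ = 10 rad/s and ζ = 13/(2·10) = 0.65.
ζωₙ = 13/2 = 6.5, so ω_d = ωₙ√(1−ζ²) = √(ωₙ² − (ζωₙ)²) = √(100 − 6.5²) = √57.75 ≈ 7.599 rad/s.
t_p = π/ω_d = π/7.599 ≈ 0.4134 s.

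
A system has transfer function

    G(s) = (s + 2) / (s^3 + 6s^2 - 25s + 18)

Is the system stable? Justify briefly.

The denominator s^3 + 6s^2 - 25s + 18 factors as (s - 1)(s - 2)(s + 9), giving poles at s = 1, 2, -9.
Since the pole(s) at s = 1, 2 lie in the right half-plane, the system is unstable.

unstable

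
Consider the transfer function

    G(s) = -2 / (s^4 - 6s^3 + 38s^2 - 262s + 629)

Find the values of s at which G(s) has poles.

The poles are the roots of the denominator s^4 - 6s^3 + 38s^2 - 262s + 629 = 0.
No real roots exist; factor into two real quadratics: (s^2 - 8s + 17)(s^2 + 2s + 37) = 0.
Each quadratic gives a conjugate pair via the quadratic formula.

s = 4 + j, 4 - j, -1 + 6j, -1 - 6j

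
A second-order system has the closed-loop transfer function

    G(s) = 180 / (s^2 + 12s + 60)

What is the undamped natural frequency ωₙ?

ωₙ ≈ 7.746 rad/s

Compare the denominator to the standard form s^2 + 2ζωₙs + ωₙ².
ωₙ² = 60, so ωₙ = √60 ≈ 7.746 rad/s.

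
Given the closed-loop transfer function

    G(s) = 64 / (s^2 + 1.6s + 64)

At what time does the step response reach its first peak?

t_p ≈ 0.3947 s

Comparing s^2 + 1.6s + 64 to s^2 + 2ζωₙs + ωₙ²: ωₙ = 8 rad/s and ζ = 1.6/(2·8) = 0.1.
ζωₙ = 1.6/2 = 0.8, so ω_d = ωₙ√(1−ζ²) = √(ωₙ² − (ζωₙ)²) = √(64 − 0.8²) = √63.36 ≈ 7.960 rad/s.
t_p = π/ω_d = π/7.960 ≈ 0.3947 s.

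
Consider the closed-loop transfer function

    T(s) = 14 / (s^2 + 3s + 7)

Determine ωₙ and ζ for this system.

ωₙ ≈ 2.646 rad/s, ζ ≈ 0.5669

Compare the denominator to the standard form s^2 + 2ζωₙs + ωₙ².
ωₙ² = 7, so ωₙ = √7 ≈ 2.646 rad/s.
2ζωₙ = 3, so ζ = 3/(2·√7) ≈ 0.5669.
With ζ = 0.5669 the response is underdamped.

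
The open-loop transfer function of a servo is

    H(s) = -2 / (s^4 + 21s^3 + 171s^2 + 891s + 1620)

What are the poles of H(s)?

The poles are the roots of the denominator s^4 + 21s^3 + 171s^2 + 891s + 1620 = 0.
Trying s = -12: the polynomial evaluates to 0, so (s + 12) is a factor.
Dividing out leaves s^3 + 9s^2 + 63s + 135 = 0.
This factors further as (s^2 + 6s + 45)(s + 3) = 0.

s = -3 + 6j, -3 - 6j, -12, -3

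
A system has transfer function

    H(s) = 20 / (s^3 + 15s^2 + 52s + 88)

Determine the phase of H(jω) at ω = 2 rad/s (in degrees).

At s = j2: numerator = 20, denominator = 28 + j96.
∠H = ∠num − ∠den = 0° − (73.740°) = -73.74°.

∠H(j2) ≈ -73.74°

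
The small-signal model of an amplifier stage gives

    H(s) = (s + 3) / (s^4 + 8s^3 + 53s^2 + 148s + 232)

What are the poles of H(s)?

The poles are the roots of the denominator s^4 + 8s^3 + 53s^2 + 148s + 232 = 0.
No real roots exist; factor into two real quadratics: (s^2 + 4s + 8)(s^2 + 4s + 29) = 0.
Each quadratic gives a conjugate pair via the quadratic formula.

s = -2 + 2j, -2 - 2j, -2 + 5j, -2 - 5j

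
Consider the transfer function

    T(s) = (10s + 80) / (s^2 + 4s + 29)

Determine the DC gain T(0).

T(0) = 80/29 ≈ 2.759

Set s = 0: T(0) = (80) / (29) = 80/29.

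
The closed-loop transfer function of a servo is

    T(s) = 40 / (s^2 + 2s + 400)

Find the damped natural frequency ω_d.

ω_d ≈ 19.97 rad/s

Comparing s^2 + 2s + 400 to s^2 + 2ζωₙs + ωₙ²: ωₙ = 20 rad/s and ζ = 2/(2·20) = 0.05.
ζωₙ = 2/2 = 1, so ω_d = ωₙ√(1−ζ²) = √(ωₙ² − (ζωₙ)²) = √(400 − 1²) = √399 ≈ 19.97 rad/s.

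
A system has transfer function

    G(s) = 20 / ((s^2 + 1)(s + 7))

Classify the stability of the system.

The poles can be read from the denominator factors: s = ±j, -7.
Since the simple pole(s) at s = ±j lie on the jω-axis with none in the right half-plane, the system is marginally stable.

marginally stable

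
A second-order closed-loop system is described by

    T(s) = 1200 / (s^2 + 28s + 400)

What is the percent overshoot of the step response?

%OS ≈ 4.60%

Comparing s^2 + 28s + 400 to s^2 + 2ζωₙs + ωₙ²: ωₙ = 20 rad/s and ζ = 28/(2·20) = 0.7.
%OS = 100·exp(−πζ/√(1−ζ²)) = 100·exp(−π·0.7/√(1−0.7²)) ≈ 4.60%.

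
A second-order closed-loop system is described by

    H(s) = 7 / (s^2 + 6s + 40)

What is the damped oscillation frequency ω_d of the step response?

ω_d ≈ 5.568 rad/s

Comparing s^2 + 6s + 40 to s^2 + 2ζωₙs + ωₙ²: ωₙ = √40 ≈ 6.325 rad/s and ζ = 6/(2·√40) ≈ 0.4743.
ζωₙ = 6/2 = 3, so ω_d = ωₙ√(1−ζ²) = √(ωₙ² − (ζωₙ)²) = √(40 − 3²) = √31 ≈ 5.568 rad/s.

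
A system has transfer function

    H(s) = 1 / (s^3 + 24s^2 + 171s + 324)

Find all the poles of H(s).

The poles are the roots of the denominator s^3 + 24s^2 + 171s + 324 = 0.
Trying s = -12: the polynomial evaluates to 0, so (s + 12) is a factor.
Dividing out leaves s^2 + 12s + 27 = 0.
Factoring the quadratic: (s + 3)(s + 9) = 0.

s = -12, -3, -9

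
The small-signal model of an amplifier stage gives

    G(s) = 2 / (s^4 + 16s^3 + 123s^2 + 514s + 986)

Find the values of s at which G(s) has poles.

s = -5 + 2j, -5 - 2j, -3 + 5j, -3 - 5j

The poles are the roots of the denominator s^4 + 16s^3 + 123s^2 + 514s + 986 = 0.
No real roots exist; factor into two real quadratics: (s^2 + 10s + 29)(s^2 + 6s + 34) = 0.
Each quadratic gives a conjugate pair via the quadratic formula.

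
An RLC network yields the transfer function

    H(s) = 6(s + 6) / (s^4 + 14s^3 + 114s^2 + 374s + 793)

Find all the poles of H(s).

s = -5 + 6j, -5 - 6j, -2 + 3j, -2 - 3j

The poles are the roots of the denominator s^4 + 14s^3 + 114s^2 + 374s + 793 = 0.
No real roots exist; factor into two real quadratics: (s^2 + 10s + 61)(s^2 + 4s + 13) = 0.
Each quadratic gives a conjugate pair via the quadratic formula.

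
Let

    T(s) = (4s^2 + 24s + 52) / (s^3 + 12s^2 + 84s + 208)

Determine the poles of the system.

The poles are the roots of the denominator s^3 + 12s^2 + 84s + 208 = 0.
Trying s = -4: the polynomial evaluates to 0, so (s + 4) is a factor.
Dividing out leaves s^2 + 8s + 52 = 0.
The quadratic formula then gives s = -4 ± 6j.

s = -4 ± 6j, -4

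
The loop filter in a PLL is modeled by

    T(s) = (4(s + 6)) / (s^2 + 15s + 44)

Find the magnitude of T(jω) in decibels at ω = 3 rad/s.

|T(j3)|_dB ≈ -6.55 dB

Substitute s = j3: numerator = 24 + j12, denominator = 35 + j45.
|T(j3)| = |24 + j12| / |35 + j45| = 26.833 / 57.009 ≈ 0.4707.
In decibels: 20·log₁₀(0.4707) ≈ -6.55 dB.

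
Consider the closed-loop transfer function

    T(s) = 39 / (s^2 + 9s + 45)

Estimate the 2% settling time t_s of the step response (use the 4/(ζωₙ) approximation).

Comparing s^2 + 9s + 45 to s^2 + 2ζωₙs + ωₙ²: ωₙ = √45 ≈ 6.708 rad/s and ζ = 9/(2·√45) ≈ 0.6708.
ζωₙ = 9/2 = 4.5, so t_s ≈ 4/(ζωₙ) = 4/4.5 ≈ 0.8889 s.

t_s ≈ 0.8889 s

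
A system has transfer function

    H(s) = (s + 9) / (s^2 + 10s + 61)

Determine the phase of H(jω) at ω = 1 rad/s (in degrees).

At s = j1: numerator = 9 + j1, denominator = 60 + j10.
∠H = ∠num − ∠den = 6.3402° − (9.4623°) = -3.122°.

∠H(j1) ≈ -3.122°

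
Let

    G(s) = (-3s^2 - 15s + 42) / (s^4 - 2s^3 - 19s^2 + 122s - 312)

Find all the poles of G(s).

The poles are the roots of the denominator s^4 - 2s^3 - 19s^2 + 122s - 312 = 0.
Trying s = 4: the polynomial evaluates to 0, so (s - 4) is a factor.
Dividing out leaves s^3 + 2s^2 - 11s + 78 = 0.
This factors further as (s^2 - 4s + 13)(s + 6) = 0.

s = 2 + 3j, 2 - 3j, 4, -6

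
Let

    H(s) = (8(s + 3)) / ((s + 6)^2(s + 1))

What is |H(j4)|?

|H(j4)| ≈ 0.1866

Substitute s = j4: numerator = 24 + j32, denominator = -172 + j128.
|H(j4)| = |24 + j32| / |-172 + j128| = 40 / 214.40 ≈ 0.1866.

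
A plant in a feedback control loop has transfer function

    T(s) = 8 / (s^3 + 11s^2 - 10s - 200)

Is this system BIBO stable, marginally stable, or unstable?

unstable

The denominator s^3 + 11s^2 - 10s - 200 factors as (s - 4)(s + 5)(s + 10), giving poles at s = 4, -5, -10.
Since the pole(s) at s = 4 lie in the right half-plane, the system is unstable.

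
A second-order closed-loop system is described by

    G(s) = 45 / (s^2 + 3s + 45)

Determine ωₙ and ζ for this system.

ωₙ ≈ 6.708 rad/s, ζ ≈ 0.2236

Compare the denominator to the standard form s^2 + 2ζωₙs + ωₙ².
ωₙ² = 45, so ωₙ = √45 ≈ 6.708 rad/s.
2ζωₙ = 3, so ζ = 3/(2·√45) ≈ 0.2236.
With ζ = 0.2236 the response is underdamped.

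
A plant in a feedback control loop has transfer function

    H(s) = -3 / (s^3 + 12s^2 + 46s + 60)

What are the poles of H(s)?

s = -3 + j, -3 - j, -6

The poles are the roots of the denominator s^3 + 12s^2 + 46s + 60 = 0.
Trying s = -6: the polynomial evaluates to 0, so (s + 6) is a factor.
Dividing out leaves s^2 + 6s + 10 = 0.
The quadratic formula then gives s = -3 ± 1j.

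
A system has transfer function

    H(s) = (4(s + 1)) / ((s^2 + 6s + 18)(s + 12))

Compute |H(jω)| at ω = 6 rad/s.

Substitute s = j6: numerator = 4 + j24, denominator = -432 + j324.
|H(j6)| = |4 + j24| / |-432 + j324| = 24.331 / 540 ≈ 0.04506.

|H(j6)| ≈ 0.04506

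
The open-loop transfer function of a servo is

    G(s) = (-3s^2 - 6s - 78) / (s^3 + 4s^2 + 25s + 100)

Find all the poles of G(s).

s = 5j, -5j, -4

The poles are the roots of the denominator s^3 + 4s^2 + 25s + 100 = 0.
Trying s = -4: the polynomial evaluates to 0, so (s + 4) is a factor.
Dividing out leaves s^2 + 25 = 0.
The quadratic formula then gives s = 0 ± 5j.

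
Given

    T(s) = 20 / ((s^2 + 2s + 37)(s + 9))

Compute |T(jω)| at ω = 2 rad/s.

Substitute s = j2: numerator = 20, denominator = 289 + j102.
|T(j2)| = |20| / |289 + j102| = 20 / 306.47 ≈ 0.06526.

|T(j2)| ≈ 0.06526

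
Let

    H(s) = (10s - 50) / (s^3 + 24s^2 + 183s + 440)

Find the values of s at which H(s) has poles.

The poles are the roots of the denominator s^3 + 24s^2 + 183s + 440 = 0.
Trying s = -5: the polynomial evaluates to 0, so (s + 5) is a factor.
Dividing out leaves s^2 + 19s + 88 = 0.
Factoring the quadratic: (s + 11)(s + 8) = 0.

s = -5, -11, -8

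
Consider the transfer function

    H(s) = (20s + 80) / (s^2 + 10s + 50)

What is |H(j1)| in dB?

|H(j1)|_dB ≈ 4.34 dB

Substitute s = j1: numerator = 80 + j20, denominator = 49 + j10.
|H(j1)| = |80 + j20| / |49 + j10| = 82.462 / 50.010 ≈ 1.649.
In decibels: 20·log₁₀(1.649) ≈ 4.34 dB.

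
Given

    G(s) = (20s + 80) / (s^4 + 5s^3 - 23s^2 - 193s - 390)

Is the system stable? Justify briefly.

unstable

The denominator s^4 + 5s^3 - 23s^2 - 193s - 390 factors as (s + 5)(s^2 + 6s + 13)(s - 6), giving poles at s = -5, -3 ± 2j, 6.
Since the pole(s) at s = 6 lie in the right half-plane, the system is unstable.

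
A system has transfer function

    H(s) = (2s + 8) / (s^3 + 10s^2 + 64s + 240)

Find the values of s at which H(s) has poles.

s = -2 + 6j, -2 - 6j, -6

The poles are the roots of the denominator s^3 + 10s^2 + 64s + 240 = 0.
Trying s = -6: the polynomial evaluates to 0, so (s + 6) is a factor.
Dividing out leaves s^2 + 4s + 40 = 0.
The quadratic formula then gives s = -2 ± 6j.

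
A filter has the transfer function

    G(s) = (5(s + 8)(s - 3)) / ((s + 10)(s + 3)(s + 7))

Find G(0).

G(0) = -4/7 ≈ -0.5714

At s = 0 each factor (s + a) contributes a and each (s^2 + bs + c) contributes c.
G(0) = 5·(8) · (-3) / ((10) · (3) · (7)) = -120/210 = -4/7.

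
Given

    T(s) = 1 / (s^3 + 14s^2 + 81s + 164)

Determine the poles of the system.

s = -4, -5 ± 4j

The poles are the roots of the denominator s^3 + 14s^2 + 81s + 164 = 0.
Trying s = -4: the polynomial evaluates to 0, so (s + 4) is a factor.
Dividing out leaves s^2 + 10s + 41 = 0.
The quadratic formula then gives s = -5 ± 4j.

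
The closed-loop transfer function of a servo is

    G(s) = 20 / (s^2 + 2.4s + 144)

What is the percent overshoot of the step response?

%OS ≈ 72.9%

Comparing s^2 + 2.4s + 144 to s^2 + 2ζωₙs + ωₙ²: ωₙ = 12 rad/s and ζ = 2.4/(2·12) = 0.1.
%OS = 100·exp(−πζ/√(1−ζ²)) = 100·exp(−π·0.1/√(1−0.1²)) ≈ 72.9%.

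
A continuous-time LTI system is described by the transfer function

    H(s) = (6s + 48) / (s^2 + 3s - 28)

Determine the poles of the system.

The poles are the roots of the denominator s^2 + 3s - 28 = 0.
Factoring: (s + 7)(s - 4) = 0, so s = -7 and s = 4.

s = -7, 4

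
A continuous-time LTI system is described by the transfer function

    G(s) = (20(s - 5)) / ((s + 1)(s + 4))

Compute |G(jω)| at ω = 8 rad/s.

Substitute s = j8: numerator = -100 + j160, denominator = -60 + j40.
|G(j8)| = |-100 + j160| / |-60 + j40| = 188.68 / 72.111 ≈ 2.617.

|G(j8)| ≈ 2.617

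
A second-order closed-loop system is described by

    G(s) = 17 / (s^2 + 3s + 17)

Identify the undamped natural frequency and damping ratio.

Compare the denominator to the standard form s^2 + 2ζωₙs + ωₙ².
ωₙ² = 17, so ωₙ = √17 ≈ 4.123 rad/s.
2ζωₙ = 3, so ζ = 3/(2·√17) ≈ 0.3638.
With ζ = 0.3638 the response is underdamped.

ωₙ ≈ 4.123 rad/s, ζ ≈ 0.3638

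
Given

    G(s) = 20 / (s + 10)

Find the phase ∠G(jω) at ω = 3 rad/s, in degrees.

At s = j3: numerator = 20, denominator = 10 + j3.
∠G = ∠num − ∠den = 0° − (16.699°) = -16.70°.

∠G(j3) ≈ -16.70°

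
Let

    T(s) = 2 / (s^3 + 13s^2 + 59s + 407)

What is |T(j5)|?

|T(j5)| ≈ 0.01060

Substitute s = j5: numerator = 2, denominator = 82 + j170.
|T(j5)| = |2| / |82 + j170| = 2 / 188.74 ≈ 0.01060.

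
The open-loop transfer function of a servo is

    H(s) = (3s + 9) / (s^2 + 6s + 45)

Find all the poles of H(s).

The poles are the roots of the denominator s^2 + 6s + 45 = 0.
Using the quadratic formula: s = (-6 ± √(-144))/2 = -3 ± 6j.

s = -3 + 6j, -3 - 6j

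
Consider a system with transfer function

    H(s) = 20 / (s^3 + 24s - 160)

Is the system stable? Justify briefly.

unstable

The denominator s^3 + 24s - 160 factors as (s^2 + 4s + 40)(s - 4), giving poles at s = -2 ± 6j, 4.
Since the pole(s) at s = 4 lie in the right half-plane, the system is unstable.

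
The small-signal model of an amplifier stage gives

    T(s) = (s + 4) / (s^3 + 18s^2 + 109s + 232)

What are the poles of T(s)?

The poles are the roots of the denominator s^3 + 18s^2 + 109s + 232 = 0.
Trying s = -8: the polynomial evaluates to 0, so (s + 8) is a factor.
Dividing out leaves s^2 + 10s + 29 = 0.
The quadratic formula then gives s = -5 ± 2j.

s = -5 + 2j, -5 - 2j, -8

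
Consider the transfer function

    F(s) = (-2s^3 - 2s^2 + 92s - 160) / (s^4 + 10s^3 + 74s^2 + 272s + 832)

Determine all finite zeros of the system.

Set the numerator to zero: -2s^3 - 2s^2 + 92s - 160 = 0, i.e. -2·(s^3 + s^2 - 46s + 80) = 0.
Factoring: (s - 5)(s + 8)(s - 2) = 0.

s = 5, -8, 2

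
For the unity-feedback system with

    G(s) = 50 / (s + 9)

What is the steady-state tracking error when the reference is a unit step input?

e_ss = 0.1525

G(s) has no poles at the origin.
This is a Type 0 system. Kp = lim_{s→0} G(s) = 50/9.
e_ss = 1/(1 + Kp) = 1/(1 + 50/9) = 9/59 ≈ 0.1525.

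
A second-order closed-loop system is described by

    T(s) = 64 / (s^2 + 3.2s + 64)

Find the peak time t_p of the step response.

t_p ≈ 0.4008 s

Comparing s^2 + 3.2s + 64 to s^2 + 2ζωₙs + ωₙ²: ωₙ = 8 rad/s and ζ = 3.2/(2·8) = 0.2.
ζωₙ = 3.2/2 = 1.6, so ω_d = ωₙ√(1−ζ²) = √(ωₙ² − (ζωₙ)²) = √(64 − 1.6²) = √61.44 ≈ 7.838 rad/s.
t_p = π/ω_d = π/7.838 ≈ 0.4008 s.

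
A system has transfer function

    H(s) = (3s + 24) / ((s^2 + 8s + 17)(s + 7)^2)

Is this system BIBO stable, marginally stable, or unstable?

The poles can be read from the denominator factors: s = -4 ± j, -7, -7.
Since all poles lie strictly in the left half-plane, the system is stable.

stable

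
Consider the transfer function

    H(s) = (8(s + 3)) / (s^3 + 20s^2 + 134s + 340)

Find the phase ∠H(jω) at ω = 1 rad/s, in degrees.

At s = j1: numerator = 24 + j8, denominator = 320 + j133.
∠H = ∠num − ∠den = 18.435° − (22.569°) = -4.134°.

∠H(j1) ≈ -4.134°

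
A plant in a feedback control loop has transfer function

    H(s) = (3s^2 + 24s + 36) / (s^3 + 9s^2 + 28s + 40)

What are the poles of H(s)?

s = -2 ± 2j, -5

The poles are the roots of the denominator s^3 + 9s^2 + 28s + 40 = 0.
Trying s = -5: the polynomial evaluates to 0, so (s + 5) is a factor.
Dividing out leaves s^2 + 4s + 8 = 0.
The quadratic formula then gives s = -2 ± 2j.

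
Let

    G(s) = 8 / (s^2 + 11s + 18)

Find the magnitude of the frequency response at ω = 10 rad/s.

Substitute s = j10: numerator = 8, denominator = -82 + j110.
|G(j10)| = |8| / |-82 + j110| = 8 / 137.20 ≈ 0.05831.

|G(j10)| ≈ 0.05831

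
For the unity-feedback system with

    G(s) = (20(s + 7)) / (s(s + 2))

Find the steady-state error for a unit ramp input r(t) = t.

e_ss = 0.01429

G(s) has one pole at the origin.
This is a Type 1 system. Kv = lim_{s→0} s·G(s) = 140/2 = 70.
e_ss = 1/Kv = 1/(70) = 1/70 ≈ 0.01429.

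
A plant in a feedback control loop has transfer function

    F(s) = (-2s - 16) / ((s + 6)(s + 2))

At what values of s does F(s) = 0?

Set the numerator to zero: -2s - 16 = 0, i.e. -2·(s + 8) = 0.
So s = -8.

s = -8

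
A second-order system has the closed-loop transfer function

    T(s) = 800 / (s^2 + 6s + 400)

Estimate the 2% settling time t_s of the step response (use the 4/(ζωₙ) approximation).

t_s ≈ 1.333 s

Comparing s^2 + 6s + 400 to s^2 + 2ζωₙs + ωₙ²: ωₙ = 20 rad/s and ζ = 6/(2·20) = 0.15.
ζωₙ = 6/2 = 3, so t_s ≈ 4/(ζωₙ) = 4/3 ≈ 1.333 s.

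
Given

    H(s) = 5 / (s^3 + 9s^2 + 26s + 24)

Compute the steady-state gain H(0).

H(0) = 5/24 ≈ 0.2083

Set s = 0: H(0) = (5) / (24) = 5/24.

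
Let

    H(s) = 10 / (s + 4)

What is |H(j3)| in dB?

|H(j3)|_dB ≈ 6.02 dB

Substitute s = j3: numerator = 10, denominator = 4 + j3.
|H(j3)| = |10| / |4 + j3| = 10 / 5 = 2.
In decibels: 20·log₁₀(2) ≈ 6.02 dB.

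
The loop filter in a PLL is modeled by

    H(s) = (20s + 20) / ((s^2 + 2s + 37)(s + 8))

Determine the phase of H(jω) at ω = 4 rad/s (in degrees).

∠H(j4) ≈ 28.54°

At s = j4: numerator = 20 + j80, denominator = 136 + j148.
∠H = ∠num − ∠den = 75.964° − (47.420°) = 28.54°.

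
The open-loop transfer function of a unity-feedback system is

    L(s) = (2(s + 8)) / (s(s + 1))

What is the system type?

The denominator has 1 factor of s at the origin (free integrator), so this is a Type 1 system.

Type 1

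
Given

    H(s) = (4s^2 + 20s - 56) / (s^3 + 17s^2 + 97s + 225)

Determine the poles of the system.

The poles are the roots of the denominator s^3 + 17s^2 + 97s + 225 = 0.
Trying s = -9: the polynomial evaluates to 0, so (s + 9) is a factor.
Dividing out leaves s^2 + 8s + 25 = 0.
The quadratic formula then gives s = -4 ± 3j.

s = -4 ± 3j, -9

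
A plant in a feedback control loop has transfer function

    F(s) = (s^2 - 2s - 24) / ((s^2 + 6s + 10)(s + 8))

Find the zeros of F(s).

s = -4, 6

Set the numerator to zero: s^2 - 2s - 24 = 0.
Factoring: (s + 4)(s - 6) = 0.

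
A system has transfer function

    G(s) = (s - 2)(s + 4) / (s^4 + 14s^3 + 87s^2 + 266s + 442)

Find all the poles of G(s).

s = -5 + 3j, -5 - 3j, -2 + 3j, -2 - 3j

The poles are the roots of the denominator s^4 + 14s^3 + 87s^2 + 266s + 442 = 0.
No real roots exist; factor into two real quadratics: (s^2 + 10s + 34)(s^2 + 4s + 13) = 0.
Each quadratic gives a conjugate pair via the quadratic formula.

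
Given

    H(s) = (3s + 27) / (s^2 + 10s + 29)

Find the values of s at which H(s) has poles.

The poles are the roots of the denominator s^2 + 10s + 29 = 0.
Using the quadratic formula: s = (-10 ± √(-16))/2 = -5 ± 2j.

s = -5 ± 2j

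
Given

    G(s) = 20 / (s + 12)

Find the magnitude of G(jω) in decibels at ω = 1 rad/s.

Substitute s = j1: numerator = 20, denominator = 12 + j1.
|G(j1)| = |20| / |12 + j1| = 20 / 12.042 ≈ 1.661.
In decibels: 20·log₁₀(1.661) ≈ 4.41 dB.

|G(j1)|_dB ≈ 4.41 dB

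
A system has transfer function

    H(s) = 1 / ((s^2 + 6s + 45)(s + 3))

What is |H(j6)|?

|H(j6)| ≈ 0.004017

Substitute s = j6: numerator = 1, denominator = -189 + j162.
|H(j6)| = |1| / |-189 + j162| = 1 / 248.93 ≈ 0.004017.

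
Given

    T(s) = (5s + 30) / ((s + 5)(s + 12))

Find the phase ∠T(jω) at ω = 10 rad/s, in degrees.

∠T(j10) ≈ -44.20°

At s = j10: numerator = 30 + j50, denominator = -40 + j170.
∠T = ∠num − ∠den = 59.036° − (103.24°) = -44.20°.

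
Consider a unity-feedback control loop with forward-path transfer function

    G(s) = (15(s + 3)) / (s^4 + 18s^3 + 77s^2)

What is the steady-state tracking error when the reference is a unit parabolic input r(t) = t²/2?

G(s) has 2 poles at the origin.
This is a Type 2 system. Ka = lim_{s→0} s^2·G(s) = 45/77.
e_ss = 1/Ka = 1/(45/77) = 77/45 ≈ 1.711.

e_ss = 1.711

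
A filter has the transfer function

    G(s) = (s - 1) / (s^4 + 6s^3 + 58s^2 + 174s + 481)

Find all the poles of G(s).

The poles are the roots of the denominator s^4 + 6s^3 + 58s^2 + 174s + 481 = 0.
No real roots exist; factor into two real quadratics: (s^2 + 4s + 13)(s^2 + 2s + 37) = 0.
Each quadratic gives a conjugate pair via the quadratic formula.

s = -2 + 3j, -2 - 3j, -1 + 6j, -1 - 6j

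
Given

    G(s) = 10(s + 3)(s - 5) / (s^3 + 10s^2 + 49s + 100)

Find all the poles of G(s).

The poles are the roots of the denominator s^3 + 10s^2 + 49s + 100 = 0.
Trying s = -4: the polynomial evaluates to 0, so (s + 4) is a factor.
Dividing out leaves s^2 + 6s + 25 = 0.
The quadratic formula then gives s = -3 ± 4j.

s = -3 ± 4j, -4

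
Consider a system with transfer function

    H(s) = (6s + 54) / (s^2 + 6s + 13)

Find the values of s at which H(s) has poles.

s = -3 ± 2j

The poles are the roots of the denominator s^2 + 6s + 13 = 0.
Using the quadratic formula: s = (-6 ± √(-16))/2 = -3 ± 2j.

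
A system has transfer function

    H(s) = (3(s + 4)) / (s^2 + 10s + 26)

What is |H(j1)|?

Substitute s = j1: numerator = 12 + j3, denominator = 25 + j10.
|H(j1)| = |12 + j3| / |25 + j10| = 12.369 / 26.926 ≈ 0.4594.

|H(j1)| ≈ 0.4594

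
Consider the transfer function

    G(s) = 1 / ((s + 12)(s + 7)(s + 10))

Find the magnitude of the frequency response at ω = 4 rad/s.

|G(j4)| ≈ 0.0009104

Substitute s = j4: numerator = 1, denominator = 376 + j1032.
|G(j4)| = |1| / |376 + j1032| = 1 / 1098.4 ≈ 0.0009104.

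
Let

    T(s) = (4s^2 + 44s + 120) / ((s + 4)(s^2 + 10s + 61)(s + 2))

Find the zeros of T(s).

Set the numerator to zero: 4s^2 + 44s + 120 = 0, i.e. 4·(s^2 + 11s + 30) = 0.
Factoring: (s + 5)(s + 6) = 0.

s = -5, -6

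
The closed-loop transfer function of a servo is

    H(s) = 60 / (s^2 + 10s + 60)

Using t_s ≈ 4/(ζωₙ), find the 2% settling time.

t_s ≈ 0.8000 s

Comparing s^2 + 10s + 60 to s^2 + 2ζωₙs + ωₙ²: ωₙ = √60 ≈ 7.746 rad/s and ζ = 10/(2·√60) ≈ 0.6455.
ζωₙ = 10/2 = 5, so t_s ≈ 4/(ζωₙ) = 4/5 = 0.8000 s.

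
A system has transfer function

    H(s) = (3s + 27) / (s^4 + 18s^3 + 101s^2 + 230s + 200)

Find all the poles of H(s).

s = -2 ± j, -4, -10

The poles are the roots of the denominator s^4 + 18s^3 + 101s^2 + 230s + 200 = 0.
Trying s = -4: the polynomial evaluates to 0, so (s + 4) is a factor.
Dividing out leaves s^3 + 14s^2 + 45s + 50 = 0.
This factors further as (s^2 + 4s + 5)(s + 10) = 0.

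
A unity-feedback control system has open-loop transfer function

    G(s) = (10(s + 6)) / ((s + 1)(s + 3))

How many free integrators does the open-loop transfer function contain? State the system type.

Type 0

The denominator has no factor of s at the origin — no free integrator — so this is a Type 0 system.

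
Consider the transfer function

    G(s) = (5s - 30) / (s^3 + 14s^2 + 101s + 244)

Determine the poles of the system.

The poles are the roots of the denominator s^3 + 14s^2 + 101s + 244 = 0.
Trying s = -4: the polynomial evaluates to 0, so (s + 4) is a factor.
Dividing out leaves s^2 + 10s + 61 = 0.
The quadratic formula then gives s = -5 ± 6j.

s = -5 + 6j, -5 - 6j, -4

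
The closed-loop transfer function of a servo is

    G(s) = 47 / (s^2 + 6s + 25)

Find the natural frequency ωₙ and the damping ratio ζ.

Compare the denominator to the standard form s^2 + 2ζωₙs + ωₙ².
ωₙ² = 25, so ωₙ = 5 rad/s.
2ζωₙ = 6, so ζ = 6/(2·5) = 0.6.
With ζ = 0.6 the response is underdamped.

ωₙ = 5 rad/s, ζ = 0.6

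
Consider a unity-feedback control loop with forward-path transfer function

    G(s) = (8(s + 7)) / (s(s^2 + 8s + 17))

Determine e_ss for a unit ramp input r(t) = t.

e_ss = 0.3036

G(s) has one pole at the origin.
This is a Type 1 system. Kv = lim_{s→0} s·G(s) = 56/17.
e_ss = 1/Kv = 1/(56/17) = 17/56 ≈ 0.3036.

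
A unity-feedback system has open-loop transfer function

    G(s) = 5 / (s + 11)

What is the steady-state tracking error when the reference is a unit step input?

G(s) has no poles at the origin.
This is a Type 0 system. Kp = lim_{s→0} G(s) = 5/11.
e_ss = 1/(1 + Kp) = 1/(1 + 5/11) = 11/16 ≈ 0.6875.

e_ss = 0.6875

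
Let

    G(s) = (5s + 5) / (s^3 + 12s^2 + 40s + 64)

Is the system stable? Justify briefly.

The denominator s^3 + 12s^2 + 40s + 64 factors as (s^2 + 4s + 8)(s + 8), giving poles at s = -2 ± 2j, -8.
Since all poles lie strictly in the left half-plane, the system is stable.

stable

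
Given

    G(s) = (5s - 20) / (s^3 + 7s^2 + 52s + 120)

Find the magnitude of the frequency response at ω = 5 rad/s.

Substitute s = j5: numerator = -20 + j25, denominator = -55 + j135.
|G(j5)| = |-20 + j25| / |-55 + j135| = 32.016 / 145.77 ≈ 0.2196.

|G(j5)| ≈ 0.2196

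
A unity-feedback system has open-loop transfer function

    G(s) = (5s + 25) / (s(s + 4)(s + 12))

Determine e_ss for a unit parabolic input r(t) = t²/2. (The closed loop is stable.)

e_ss = ∞

G(s) has one pole at the origin.
This is a Type 1 system; Ka = lim_{s→0} s^2·G(s) = 0, so the steady-state error for a parabola input is infinite.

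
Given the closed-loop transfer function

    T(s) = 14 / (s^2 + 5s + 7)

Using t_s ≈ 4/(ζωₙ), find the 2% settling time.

Comparing s^2 + 5s + 7 to s^2 + 2ζωₙs + ωₙ²: ωₙ = √7 ≈ 2.646 rad/s and ζ = 5/(2·√7) ≈ 0.9449.
ζωₙ = 5/2 = 2.5, so t_s ≈ 4/(ζωₙ) = 4/2.5 = 1.600 s.

t_s ≈ 1.600 s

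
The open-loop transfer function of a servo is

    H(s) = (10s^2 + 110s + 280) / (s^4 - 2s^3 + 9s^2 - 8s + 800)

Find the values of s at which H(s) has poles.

The poles are the roots of the denominator s^4 - 2s^3 + 9s^2 - 8s + 800 = 0.
No real roots exist; factor into two real quadratics: (s^2 - 8s + 32)(s^2 + 6s + 25) = 0.
Each quadratic gives a conjugate pair via the quadratic formula.

s = 4 + 4j, 4 - 4j, -3 + 4j, -3 - 4j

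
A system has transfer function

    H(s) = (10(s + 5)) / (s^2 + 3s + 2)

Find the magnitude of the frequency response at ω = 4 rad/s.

|H(j4)| ≈ 3.473

Substitute s = j4: numerator = 50 + j40, denominator = -14 + j12.
|H(j4)| = |50 + j40| / |-14 + j12| = 64.031 / 18.439 ≈ 3.473.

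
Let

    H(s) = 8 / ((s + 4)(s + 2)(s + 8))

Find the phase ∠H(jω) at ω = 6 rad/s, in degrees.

∠H(j6) ≈ -164.7°

At s = j6: numerator = 8, denominator = -440 + j120.
∠H = ∠num − ∠den = 0° − (164.74°) = -164.7°.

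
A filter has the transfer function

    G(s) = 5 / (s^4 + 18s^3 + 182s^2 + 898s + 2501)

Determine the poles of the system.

The poles are the roots of the denominator s^4 + 18s^3 + 182s^2 + 898s + 2501 = 0.
No real roots exist; factor into two real quadratics: (s^2 + 8s + 41)(s^2 + 10s + 61) = 0.
Each quadratic gives a conjugate pair via the quadratic formula.

s = -4 + 5j, -4 - 5j, -5 + 6j, -5 - 6j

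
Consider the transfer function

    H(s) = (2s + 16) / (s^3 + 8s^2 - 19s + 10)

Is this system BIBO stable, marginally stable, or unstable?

The denominator s^3 + 8s^2 - 19s + 10 factors as (s + 10)(s - 1)^2, giving poles at s = -10, 1, 1.
Since the pole(s) at s = 1, 1 lie in the right half-plane, the system is unstable.

unstable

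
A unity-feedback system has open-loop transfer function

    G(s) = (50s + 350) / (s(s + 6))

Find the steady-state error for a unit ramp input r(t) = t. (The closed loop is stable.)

G(s) has one pole at the origin.
This is a Type 1 system. Kv = lim_{s→0} s·G(s) = 350/6 = 175/3.
e_ss = 1/Kv = 1/(175/3) = 3/175 ≈ 0.01714.

e_ss = 0.01714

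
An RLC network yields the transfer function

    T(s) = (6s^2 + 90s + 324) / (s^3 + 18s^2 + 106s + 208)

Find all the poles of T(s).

s = -5 ± j, -8

The poles are the roots of the denominator s^3 + 18s^2 + 106s + 208 = 0.
Trying s = -8: the polynomial evaluates to 0, so (s + 8) is a factor.
Dividing out leaves s^2 + 10s + 26 = 0.
The quadratic formula then gives s = -5 ± 1j.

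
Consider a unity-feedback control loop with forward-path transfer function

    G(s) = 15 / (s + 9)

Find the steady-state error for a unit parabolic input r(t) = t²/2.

e_ss = ∞

G(s) has no poles at the origin.
This is a Type 0 system; Ka = lim_{s→0} s^2·G(s) = 0, so the steady-state error for a parabola input is infinite.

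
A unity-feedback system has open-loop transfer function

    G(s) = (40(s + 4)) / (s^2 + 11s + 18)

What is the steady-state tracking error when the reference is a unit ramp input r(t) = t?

G(s) has no poles at the origin.
This is a Type 0 system; Kv = lim_{s→0} s·G(s) = 0, so the steady-state error for a ramp input is infinite.

e_ss = ∞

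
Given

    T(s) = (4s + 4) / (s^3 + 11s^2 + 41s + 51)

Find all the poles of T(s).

The poles are the roots of the denominator s^3 + 11s^2 + 41s + 51 = 0.
Trying s = -3: the polynomial evaluates to 0, so (s + 3) is a factor.
Dividing out leaves s^2 + 8s + 17 = 0.
The quadratic formula then gives s = -4 ± 1j.

s = -3, -4 ± j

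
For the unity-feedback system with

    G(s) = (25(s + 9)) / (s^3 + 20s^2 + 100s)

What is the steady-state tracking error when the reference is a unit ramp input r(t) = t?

e_ss = 0.4444

G(s) has one pole at the origin.
This is a Type 1 system. Kv = lim_{s→0} s·G(s) = 225/100 = 9/4.
e_ss = 1/Kv = 1/(9/4) = 4/9 ≈ 0.4444.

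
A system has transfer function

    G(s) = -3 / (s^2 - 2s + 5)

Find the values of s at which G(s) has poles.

s = 1 ± 2j

The poles are the roots of the denominator s^2 - 2s + 5 = 0.
Using the quadratic formula: s = (2 ± √(-16))/2 = 1 ± 2j.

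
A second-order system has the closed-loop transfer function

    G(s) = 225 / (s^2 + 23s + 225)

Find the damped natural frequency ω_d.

Comparing s^2 + 23s + 225 to s^2 + 2ζωₙs + ωₙ²: ωₙ = 15 rad/s and ζ = 23/(2·15) ≈ 0.7667.
ζωₙ = 23/2 = 11.5, so ω_d = ωₙ√(1−ζ²) = √(ωₙ² − (ζωₙ)²) = √(225 − 11.5²) = √92.75 ≈ 9.631 rad/s.

ω_d ≈ 9.631 rad/s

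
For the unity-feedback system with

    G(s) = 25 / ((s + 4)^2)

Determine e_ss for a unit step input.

e_ss = 0.3902

G(s) has no poles at the origin.
This is a Type 0 system. Kp = lim_{s→0} G(s) = 25/16.
e_ss = 1/(1 + Kp) = 1/(1 + 25/16) = 16/41 ≈ 0.3902.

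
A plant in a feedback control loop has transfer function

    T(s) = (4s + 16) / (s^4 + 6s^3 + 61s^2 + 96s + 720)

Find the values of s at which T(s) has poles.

s = ±4j, -3 ± 6j

The poles are the roots of the denominator s^4 + 6s^3 + 61s^2 + 96s + 720 = 0.
No real roots exist; factor into two real quadratics: (s^2 + 16)(s^2 + 6s + 45) = 0.
Each quadratic gives a conjugate pair via the quadratic formula.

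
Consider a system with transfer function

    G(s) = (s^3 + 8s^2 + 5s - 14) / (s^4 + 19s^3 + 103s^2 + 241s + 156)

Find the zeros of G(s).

Set the numerator to zero: s^3 + 8s^2 + 5s - 14 = 0.
Factoring: (s + 7)(s + 2)(s - 1) = 0.

s = -7, -2, 1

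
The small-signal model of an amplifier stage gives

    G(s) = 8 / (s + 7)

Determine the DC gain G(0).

Set s = 0: G(0) = (8) / (7) = 8/7.

G(0) = 8/7 ≈ 1.143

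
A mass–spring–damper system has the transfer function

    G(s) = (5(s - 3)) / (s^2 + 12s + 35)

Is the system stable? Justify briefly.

stable

The denominator s^2 + 12s + 35 factors as (s + 5)(s + 7), giving poles at s = -5, -7.
Since all poles lie strictly in the left half-plane, the system is stable.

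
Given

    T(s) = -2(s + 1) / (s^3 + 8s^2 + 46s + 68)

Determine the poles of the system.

The poles are the roots of the denominator s^3 + 8s^2 + 46s + 68 = 0.
Trying s = -2: the polynomial evaluates to 0, so (s + 2) is a factor.
Dividing out leaves s^2 + 6s + 34 = 0.
The quadratic formula then gives s = -3 ± 5j.

s = -3 + 5j, -3 - 5j, -2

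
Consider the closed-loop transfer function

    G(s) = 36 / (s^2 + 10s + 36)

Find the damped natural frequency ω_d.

ω_d ≈ 3.317 rad/s

Comparing s^2 + 10s + 36 to s^2 + 2ζωₙs + ωₙ²: ωₙ = 6 rad/s and ζ = 10/(2·6) ≈ 0.8333.
ζωₙ = 10/2 = 5, so ω_d = ωₙ√(1−ζ²) = √(ωₙ² − (ζωₙ)²) = √(36 − 5²) = √11 ≈ 3.317 rad/s.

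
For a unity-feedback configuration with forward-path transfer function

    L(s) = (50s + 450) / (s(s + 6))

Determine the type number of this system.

The denominator has 1 factor of s at the origin (free integrator), so this is a Type 1 system.

Type 1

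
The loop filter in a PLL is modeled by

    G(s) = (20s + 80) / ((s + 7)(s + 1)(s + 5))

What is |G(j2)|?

|G(j2)| ≈ 1.020

Substitute s = j2: numerator = 80 + j40, denominator = -17 + j86.
|G(j2)| = |80 + j40| / |-17 + j86| = 89.443 / 87.664 ≈ 1.020.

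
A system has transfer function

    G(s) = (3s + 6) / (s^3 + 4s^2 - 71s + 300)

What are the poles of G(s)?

s = 4 + 3j, 4 - 3j, -12

The poles are the roots of the denominator s^3 + 4s^2 - 71s + 300 = 0.
Trying s = -12: the polynomial evaluates to 0, so (s + 12) is a factor.
Dividing out leaves s^2 - 8s + 25 = 0.
The quadratic formula then gives s = 4 ± 3j.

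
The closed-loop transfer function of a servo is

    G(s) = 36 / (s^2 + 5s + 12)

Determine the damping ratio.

ζ ≈ 0.7217

Compare the denominator to the standard form s^2 + 2ζωₙs + ωₙ².
ωₙ² = 12, so ωₙ = √12 ≈ 3.464 rad/s.
2ζωₙ = 5, so ζ = 5/(2·√12) ≈ 0.7217.
With ζ = 0.7217 the response is underdamped.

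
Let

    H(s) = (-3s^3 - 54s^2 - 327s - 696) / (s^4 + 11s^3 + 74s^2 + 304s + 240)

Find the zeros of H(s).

s = -5 + 2j, -5 - 2j, -8

Set the numerator to zero: -3s^3 - 54s^2 - 327s - 696 = 0, i.e. -3·(s^3 + 18s^2 + 109s + 232) = 0.
Factoring: (s^2 + 10s + 29)(s + 8) = 0.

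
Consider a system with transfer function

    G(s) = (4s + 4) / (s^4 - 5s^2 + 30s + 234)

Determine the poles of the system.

The poles are the roots of the denominator s^4 - 5s^2 + 30s + 234 = 0.
No real roots exist; factor into two real quadratics: (s^2 - 6s + 18)(s^2 + 6s + 13) = 0.
Each quadratic gives a conjugate pair via the quadratic formula.

s = 3 + 3j, 3 - 3j, -3 + 2j, -3 - 2j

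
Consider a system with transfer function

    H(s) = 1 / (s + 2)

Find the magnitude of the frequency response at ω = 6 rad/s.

|H(j6)| ≈ 0.1581

Substitute s = j6: numerator = 1, denominator = 2 + j6.
|H(j6)| = |1| / |2 + j6| = 1 / 6.3246 ≈ 0.1581.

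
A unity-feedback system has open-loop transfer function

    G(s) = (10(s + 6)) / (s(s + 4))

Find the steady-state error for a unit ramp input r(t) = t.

G(s) has one pole at the origin.
This is a Type 1 system. Kv = lim_{s→0} s·G(s) = 60/4 = 15.
e_ss = 1/Kv = 1/(15) = 1/15 ≈ 0.06667.

e_ss = 0.06667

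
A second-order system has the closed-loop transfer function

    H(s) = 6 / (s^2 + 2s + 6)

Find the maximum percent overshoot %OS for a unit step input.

%OS ≈ 24.5%

Comparing s^2 + 2s + 6 to s^2 + 2ζωₙs + ωₙ²: ωₙ = √6 ≈ 2.449 rad/s and ζ = 2/(2·√6) ≈ 0.4082.
%OS = 100·exp(−πζ/√(1−ζ²)) = 100·exp(−π·0.4082/√(1−0.4082²)) ≈ 24.5%.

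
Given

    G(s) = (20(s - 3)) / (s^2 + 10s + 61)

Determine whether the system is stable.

The denominator s^2 + 10s + 61 factors as (s^2 + 10s + 61), giving poles at s = -5 ± 6j.
Since all poles lie strictly in the left half-plane, the system is stable.

stable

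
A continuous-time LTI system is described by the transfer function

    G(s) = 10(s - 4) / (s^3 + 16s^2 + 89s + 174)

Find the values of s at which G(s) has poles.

s = -5 ± 2j, -6

The poles are the roots of the denominator s^3 + 16s^2 + 89s + 174 = 0.
Trying s = -6: the polynomial evaluates to 0, so (s + 6) is a factor.
Dividing out leaves s^2 + 10s + 29 = 0.
The quadratic formula then gives s = -5 ± 2j.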